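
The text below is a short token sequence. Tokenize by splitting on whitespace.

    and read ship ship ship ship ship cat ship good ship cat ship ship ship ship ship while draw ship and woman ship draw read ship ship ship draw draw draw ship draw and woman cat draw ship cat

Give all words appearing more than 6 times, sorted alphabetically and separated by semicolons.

Unigram counts meeting the condition (more than 6 times):
  draw: 7
  ship: 19

draw; ship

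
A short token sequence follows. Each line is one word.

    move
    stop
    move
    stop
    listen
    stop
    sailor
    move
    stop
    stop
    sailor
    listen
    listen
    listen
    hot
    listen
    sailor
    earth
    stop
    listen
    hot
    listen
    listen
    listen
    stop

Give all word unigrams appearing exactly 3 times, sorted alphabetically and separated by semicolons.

Unigram counts meeting the condition (exactly 3 times):
  move: 3
  sailor: 3

move; sailor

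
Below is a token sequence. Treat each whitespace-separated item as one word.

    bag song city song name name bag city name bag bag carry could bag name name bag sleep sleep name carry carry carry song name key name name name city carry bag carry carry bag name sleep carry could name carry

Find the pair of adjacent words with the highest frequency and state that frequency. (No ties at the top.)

Bigram frequencies (highest first):
  name name: 4
  name bag: 3
  carry carry: 3
  song name: 2
  bag carry: 2
  carry could: 2
  … (21 more, each ≤ 2)

"name name", 4 times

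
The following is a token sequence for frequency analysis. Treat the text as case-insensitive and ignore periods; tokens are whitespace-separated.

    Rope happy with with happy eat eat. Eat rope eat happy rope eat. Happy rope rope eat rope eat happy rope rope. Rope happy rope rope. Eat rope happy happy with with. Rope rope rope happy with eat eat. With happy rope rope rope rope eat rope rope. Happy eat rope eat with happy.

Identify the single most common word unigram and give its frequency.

Unigram frequencies (highest first):
  rope: 22
  eat: 13
  happy: 12
  with: 7

"rope", 22 times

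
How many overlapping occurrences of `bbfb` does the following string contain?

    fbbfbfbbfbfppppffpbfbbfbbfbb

Sliding a length-4 window over the 28 characters (25 positions):
  position 2–5: bbfb
  position 7–10: bbfb
  position 21–24: bbfb
  position 24–27: bbfb

4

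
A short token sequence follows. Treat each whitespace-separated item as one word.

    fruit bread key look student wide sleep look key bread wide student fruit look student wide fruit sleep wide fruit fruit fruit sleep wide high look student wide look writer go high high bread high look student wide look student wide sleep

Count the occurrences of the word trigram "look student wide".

5

Scanning the 40 overlapping trigram windows for "look student wide":
  position 4–6: look student wide
  position 14–16: look student wide
  position 26–28: look student wide
  position 36–38: look student wide
  position 39–41: look student wide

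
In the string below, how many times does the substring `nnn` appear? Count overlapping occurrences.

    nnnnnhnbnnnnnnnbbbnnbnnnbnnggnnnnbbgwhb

11

Sliding a length-3 window over the 39 characters (37 positions):
  position 1–3: nnn
  position 2–4: nnn
  position 3–5: nnn
  position 9–11: nnn
  position 10–12: nnn
  position 11–13: nnn
  position 12–14: nnn
  position 13–15: nnn
  position 22–24: nnn
  position 30–32: nnn
  … (1 more)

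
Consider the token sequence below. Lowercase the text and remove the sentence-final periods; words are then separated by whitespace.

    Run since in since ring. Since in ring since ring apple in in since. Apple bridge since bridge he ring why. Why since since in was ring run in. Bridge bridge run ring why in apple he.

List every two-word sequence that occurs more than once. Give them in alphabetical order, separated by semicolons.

Bigram counts meeting the condition (more than once):
  in since: 2
  ring since: 2
  ring why: 2
  since in: 3
  since ring: 2

in since; ring since; ring why; since in; since ring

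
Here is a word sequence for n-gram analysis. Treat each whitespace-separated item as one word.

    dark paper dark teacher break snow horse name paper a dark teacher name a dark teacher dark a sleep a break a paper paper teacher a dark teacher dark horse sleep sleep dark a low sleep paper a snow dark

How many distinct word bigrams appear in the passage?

40 tokens → 39 bigram windows in total.
Repeated bigrams (each contributes count−1 duplicates):
  dark teacher: 4
  a dark: 3
  dark a: 2
  paper a: 2
  teacher dark: 2
8 duplicate windows → 39 − 8 = 31 distinct.

31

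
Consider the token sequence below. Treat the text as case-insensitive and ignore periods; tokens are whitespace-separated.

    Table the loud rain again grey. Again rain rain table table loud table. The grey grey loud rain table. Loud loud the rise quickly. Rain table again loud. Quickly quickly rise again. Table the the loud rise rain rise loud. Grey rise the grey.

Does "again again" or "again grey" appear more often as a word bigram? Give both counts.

"again again": 0 occurrences
"again grey": 1 occurrence

"again grey" (1 vs 0)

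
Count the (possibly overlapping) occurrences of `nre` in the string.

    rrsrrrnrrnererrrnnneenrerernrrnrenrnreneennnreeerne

Sliding a length-3 window over the 51 characters (49 positions):
  position 22–24: nre
  position 31–33: nre
  position 36–38: nre
  position 44–46: nre

4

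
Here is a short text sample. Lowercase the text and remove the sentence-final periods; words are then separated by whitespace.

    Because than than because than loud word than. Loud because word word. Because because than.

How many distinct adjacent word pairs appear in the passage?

11

15 tokens → 14 bigram windows in total.
Repeated bigrams (each contributes count−1 duplicates):
  because than: 3
  than loud: 2
3 duplicate windows → 14 − 3 = 11 distinct.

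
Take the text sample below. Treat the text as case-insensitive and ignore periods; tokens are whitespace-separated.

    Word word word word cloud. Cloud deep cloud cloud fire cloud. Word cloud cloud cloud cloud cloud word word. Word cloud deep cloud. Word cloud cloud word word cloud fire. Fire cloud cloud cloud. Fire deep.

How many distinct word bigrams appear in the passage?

10

36 tokens → 35 bigram windows in total.
Repeated bigrams (each contributes count−1 duplicates):
  cloud cloud: 9
  word word: 6
  word cloud: 5
  cloud word: 4
  cloud fire: 3
  cloud deep: 2
  deep cloud: 2
  fire cloud: 2
25 duplicate windows → 35 − 25 = 10 distinct.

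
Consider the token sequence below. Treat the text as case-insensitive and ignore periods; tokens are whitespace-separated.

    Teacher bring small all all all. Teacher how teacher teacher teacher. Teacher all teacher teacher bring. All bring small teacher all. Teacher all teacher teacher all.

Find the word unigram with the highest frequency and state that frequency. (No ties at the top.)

"teacher", 12 times

Unigram frequencies (highest first):
  teacher: 12
  all: 8
  bring: 3
  small: 2
  how: 1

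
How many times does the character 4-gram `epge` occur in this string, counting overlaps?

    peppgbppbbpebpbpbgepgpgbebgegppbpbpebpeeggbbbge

0

Sliding a length-4 window over the 47 characters (44 positions):
  (no match at any position)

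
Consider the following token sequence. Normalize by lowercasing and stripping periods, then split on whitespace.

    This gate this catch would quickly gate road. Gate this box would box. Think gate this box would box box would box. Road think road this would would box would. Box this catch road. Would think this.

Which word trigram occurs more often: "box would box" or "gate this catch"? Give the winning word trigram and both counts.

"box would box" (4 vs 1)

"box would box": 4 occurrences
"gate this catch": 1 occurrence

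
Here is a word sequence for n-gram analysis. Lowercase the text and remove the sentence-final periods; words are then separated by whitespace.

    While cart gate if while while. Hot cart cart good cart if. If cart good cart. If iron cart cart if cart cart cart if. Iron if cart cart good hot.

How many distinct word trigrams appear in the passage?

31 tokens → 29 trigram windows in total.
Repeated trigrams (each contributes count−1 duplicates):
  cart cart good: 2
  cart cart if: 2
  cart good cart: 2
  cart if iron: 2
  good cart if: 2
  if cart cart: 2
6 duplicate windows → 29 − 6 = 23 distinct.

23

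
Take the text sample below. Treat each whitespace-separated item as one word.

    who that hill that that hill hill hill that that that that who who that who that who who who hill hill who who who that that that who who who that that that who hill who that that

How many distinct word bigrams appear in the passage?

39 tokens → 38 bigram windows in total.
Repeated bigrams (each contributes count−1 duplicates):
  that that: 9
  who who: 7
  who that: 6
  that who: 5
  hill hill: 3
  hill that: 2
  hill who: 2
  that hill: 2
  … (1 more repeated)
29 duplicate windows → 38 − 29 = 9 distinct.

9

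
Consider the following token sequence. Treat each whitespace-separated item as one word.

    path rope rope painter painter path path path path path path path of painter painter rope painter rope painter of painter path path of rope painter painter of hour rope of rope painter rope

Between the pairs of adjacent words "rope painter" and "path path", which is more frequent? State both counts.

"rope painter": 5 occurrences
"path path": 7 occurrences

"path path" (7 vs 5)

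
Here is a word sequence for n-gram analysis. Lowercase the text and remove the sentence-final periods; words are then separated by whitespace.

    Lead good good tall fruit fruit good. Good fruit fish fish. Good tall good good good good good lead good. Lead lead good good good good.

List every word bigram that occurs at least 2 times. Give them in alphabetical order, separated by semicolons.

good good; good lead; good tall; lead good

Bigram counts meeting the condition (at least 2 times):
  good good: 9
  good lead: 2
  good tall: 2
  lead good: 3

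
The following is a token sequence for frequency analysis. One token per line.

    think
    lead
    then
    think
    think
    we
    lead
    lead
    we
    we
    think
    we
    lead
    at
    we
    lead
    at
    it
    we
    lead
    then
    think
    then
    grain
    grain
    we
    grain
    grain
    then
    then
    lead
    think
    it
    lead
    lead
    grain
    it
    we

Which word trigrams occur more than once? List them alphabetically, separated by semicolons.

lead then think; think we lead; we lead at

Trigram counts meeting the condition (more than once):
  lead then think: 2
  think we lead: 2
  we lead at: 2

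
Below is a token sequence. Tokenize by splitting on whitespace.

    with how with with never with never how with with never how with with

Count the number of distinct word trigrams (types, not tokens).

7

14 tokens → 12 trigram windows in total.
Repeated trigrams (each contributes count−1 duplicates):
  how with with: 3
  never how with: 2
  with never how: 2
  with with never: 2
5 duplicate windows → 12 − 5 = 7 distinct.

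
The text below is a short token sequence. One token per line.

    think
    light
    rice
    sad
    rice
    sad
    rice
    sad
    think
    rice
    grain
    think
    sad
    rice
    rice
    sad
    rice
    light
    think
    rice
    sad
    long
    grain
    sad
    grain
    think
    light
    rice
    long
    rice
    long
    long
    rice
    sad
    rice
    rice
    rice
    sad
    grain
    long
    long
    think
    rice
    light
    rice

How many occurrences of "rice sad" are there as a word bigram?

Scanning the 44 overlapping bigram windows for "rice sad":
  position 3–4: rice sad
  position 5–6: rice sad
  position 7–8: rice sad
  position 15–16: rice sad
  position 20–21: rice sad
  position 33–34: rice sad
  position 37–38: rice sad

7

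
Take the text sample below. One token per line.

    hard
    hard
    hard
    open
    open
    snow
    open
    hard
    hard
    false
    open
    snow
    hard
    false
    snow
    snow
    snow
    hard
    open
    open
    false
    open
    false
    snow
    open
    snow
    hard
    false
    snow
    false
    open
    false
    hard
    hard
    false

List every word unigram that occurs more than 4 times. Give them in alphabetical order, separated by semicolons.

false; hard; open; snow

Unigram counts meeting the condition (more than 4 times):
  false: 8
  hard: 10
  open: 9
  snow: 8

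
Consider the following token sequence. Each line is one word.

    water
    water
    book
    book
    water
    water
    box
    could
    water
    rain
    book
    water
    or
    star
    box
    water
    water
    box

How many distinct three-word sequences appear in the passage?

18 tokens → 16 trigram windows in total.
Repeated trigrams (each contributes count−1 duplicates):
  water water box: 2
1 duplicate windows → 16 − 1 = 15 distinct.

15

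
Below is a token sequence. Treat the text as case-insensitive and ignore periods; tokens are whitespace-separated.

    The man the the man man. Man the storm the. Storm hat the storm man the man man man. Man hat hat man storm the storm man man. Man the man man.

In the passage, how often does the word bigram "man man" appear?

8

Scanning the 31 overlapping bigram windows for "man man":
  position 5–6: man man
  position 6–7: man man
  position 17–18: man man
  position 18–19: man man
  position 19–20: man man
  position 27–28: man man
  position 28–29: man man
  position 31–32: man man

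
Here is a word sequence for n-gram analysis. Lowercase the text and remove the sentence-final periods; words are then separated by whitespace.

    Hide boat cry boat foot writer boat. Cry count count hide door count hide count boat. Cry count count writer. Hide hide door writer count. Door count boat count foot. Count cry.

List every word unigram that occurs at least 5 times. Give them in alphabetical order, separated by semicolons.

boat; count; hide

Unigram counts meeting the condition (at least 5 times):
  boat: 5
  count: 10
  hide: 5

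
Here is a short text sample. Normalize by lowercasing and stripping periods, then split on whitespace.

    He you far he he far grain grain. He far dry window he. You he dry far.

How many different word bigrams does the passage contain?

14

17 tokens → 16 bigram windows in total.
Repeated bigrams (each contributes count−1 duplicates):
  he far: 2
  he you: 2
2 duplicate windows → 16 − 2 = 14 distinct.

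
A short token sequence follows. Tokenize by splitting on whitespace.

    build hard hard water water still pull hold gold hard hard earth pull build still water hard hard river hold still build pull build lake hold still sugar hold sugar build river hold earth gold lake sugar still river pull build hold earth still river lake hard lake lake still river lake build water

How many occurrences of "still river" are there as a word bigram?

3

Scanning the 53 overlapping bigram windows for "still river":
  position 38–39: still river
  position 44–45: still river
  position 50–51: still river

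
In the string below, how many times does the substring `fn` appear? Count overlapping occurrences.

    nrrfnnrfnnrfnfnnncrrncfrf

4

Sliding a length-2 window over the 25 characters (24 positions):
  position 4–5: fn
  position 8–9: fn
  position 12–13: fn
  position 14–15: fn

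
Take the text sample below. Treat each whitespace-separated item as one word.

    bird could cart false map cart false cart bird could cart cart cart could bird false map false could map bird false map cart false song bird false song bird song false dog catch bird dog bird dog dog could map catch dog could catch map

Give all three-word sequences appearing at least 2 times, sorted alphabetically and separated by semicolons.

bird could cart; bird false map; false map cart; false song bird; map cart false

Trigram counts meeting the condition (at least 2 times):
  bird could cart: 2
  bird false map: 2
  false map cart: 2
  false song bird: 2
  map cart false: 2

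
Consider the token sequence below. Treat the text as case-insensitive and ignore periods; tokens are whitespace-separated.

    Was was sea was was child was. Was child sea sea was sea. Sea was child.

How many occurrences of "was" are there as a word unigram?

Scanning the 16 tokens for "was":
  position 1: was
  position 2: was
  position 4: was
  position 5: was
  position 7: was
  position 8: was
  position 12: was
  position 15: was

8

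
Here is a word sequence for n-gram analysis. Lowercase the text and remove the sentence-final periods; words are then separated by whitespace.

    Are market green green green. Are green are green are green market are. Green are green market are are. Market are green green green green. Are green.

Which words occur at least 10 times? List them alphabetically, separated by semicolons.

are; green

Unigram counts meeting the condition (at least 10 times):
  are: 10
  green: 13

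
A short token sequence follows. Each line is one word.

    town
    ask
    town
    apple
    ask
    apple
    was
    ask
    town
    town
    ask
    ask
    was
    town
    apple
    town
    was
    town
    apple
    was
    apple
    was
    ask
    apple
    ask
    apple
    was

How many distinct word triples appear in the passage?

27 tokens → 25 trigram windows in total.
Repeated trigrams (each contributes count−1 duplicates):
  apple ask apple: 2
  apple was ask: 2
  ask apple was: 2
  was town apple: 2
4 duplicate windows → 25 − 4 = 21 distinct.

21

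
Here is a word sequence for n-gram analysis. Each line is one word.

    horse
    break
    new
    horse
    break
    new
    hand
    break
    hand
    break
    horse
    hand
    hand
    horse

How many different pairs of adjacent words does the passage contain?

14 tokens → 13 bigram windows in total.
Repeated bigrams (each contributes count−1 duplicates):
  break new: 2
  hand break: 2
  horse break: 2
3 duplicate windows → 13 − 3 = 10 distinct.

10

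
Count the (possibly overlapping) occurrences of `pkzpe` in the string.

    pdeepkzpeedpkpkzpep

Sliding a length-5 window over the 19 characters (15 positions):
  position 5–9: pkzpe
  position 14–18: pkzpe

2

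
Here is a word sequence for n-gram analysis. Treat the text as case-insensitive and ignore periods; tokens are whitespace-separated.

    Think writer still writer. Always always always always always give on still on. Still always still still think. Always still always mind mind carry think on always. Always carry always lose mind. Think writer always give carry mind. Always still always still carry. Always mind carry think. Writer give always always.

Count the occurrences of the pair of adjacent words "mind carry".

Scanning the 50 overlapping bigram windows for "mind carry":
  position 23–24: mind carry
  position 45–46: mind carry

2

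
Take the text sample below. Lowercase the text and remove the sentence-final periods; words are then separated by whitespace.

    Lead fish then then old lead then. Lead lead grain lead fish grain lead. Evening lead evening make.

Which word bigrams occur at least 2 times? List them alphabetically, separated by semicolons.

Bigram counts meeting the condition (at least 2 times):
  grain lead: 2
  lead evening: 2
  lead fish: 2

grain lead; lead evening; lead fish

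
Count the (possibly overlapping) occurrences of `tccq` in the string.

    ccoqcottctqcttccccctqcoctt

0

Sliding a length-4 window over the 26 characters (23 positions):
  (no match at any position)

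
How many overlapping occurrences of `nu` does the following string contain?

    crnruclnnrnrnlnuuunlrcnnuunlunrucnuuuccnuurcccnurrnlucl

5

Sliding a length-2 window over the 55 characters (54 positions):
  position 15–16: nu
  position 24–25: nu
  position 34–35: nu
  position 40–41: nu
  position 47–48: nu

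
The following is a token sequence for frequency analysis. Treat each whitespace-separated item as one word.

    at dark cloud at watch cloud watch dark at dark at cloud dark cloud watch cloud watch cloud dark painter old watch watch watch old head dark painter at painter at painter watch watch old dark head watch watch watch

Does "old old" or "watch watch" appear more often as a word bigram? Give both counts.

"old old": 0 occurrences
"watch watch": 5 occurrences

"watch watch" (5 vs 0)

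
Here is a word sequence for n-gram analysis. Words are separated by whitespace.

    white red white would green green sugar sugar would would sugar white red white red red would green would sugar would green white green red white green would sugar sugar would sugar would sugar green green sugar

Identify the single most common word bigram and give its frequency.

"would sugar", 5 times

Bigram frequencies (highest first):
  would sugar: 5
  sugar would: 4
  white red: 3
  red white: 3
  would green: 3
  green green: 2
  … (12 more, each ≤ 2)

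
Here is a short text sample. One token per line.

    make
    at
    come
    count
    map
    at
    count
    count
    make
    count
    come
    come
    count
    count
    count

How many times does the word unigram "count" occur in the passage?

7

Scanning the 15 tokens for "count":
  position 4: count
  position 7: count
  position 8: count
  position 10: count
  position 13: count
  position 14: count
  position 15: count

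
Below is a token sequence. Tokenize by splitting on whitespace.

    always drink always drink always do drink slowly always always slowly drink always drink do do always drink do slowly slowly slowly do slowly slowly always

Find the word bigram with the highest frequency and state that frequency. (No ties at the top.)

Bigram frequencies (highest first):
  always drink: 4
  drink always: 3
  slowly slowly: 3
  slowly always: 2
  drink do: 2
  do slowly: 2
  … (9 more, each ≤ 1)

"always drink", 4 times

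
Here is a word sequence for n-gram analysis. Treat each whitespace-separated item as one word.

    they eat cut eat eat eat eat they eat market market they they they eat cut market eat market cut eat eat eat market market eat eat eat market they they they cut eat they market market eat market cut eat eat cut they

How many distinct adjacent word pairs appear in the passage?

44 tokens → 43 bigram windows in total.
Repeated bigrams (each contributes count−1 duplicates):
  eat eat: 8
  eat market: 5
  cut eat: 4
  they they: 4
  eat cut: 3
  market eat: 3
  market market: 3
  they eat: 3
  … (3 more repeated)
28 duplicate windows → 43 − 28 = 15 distinct.

15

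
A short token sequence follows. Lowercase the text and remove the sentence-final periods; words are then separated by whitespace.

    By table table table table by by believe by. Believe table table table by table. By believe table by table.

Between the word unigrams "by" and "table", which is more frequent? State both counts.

"by": 7 occurrences
"table": 10 occurrences

"table" (10 vs 7)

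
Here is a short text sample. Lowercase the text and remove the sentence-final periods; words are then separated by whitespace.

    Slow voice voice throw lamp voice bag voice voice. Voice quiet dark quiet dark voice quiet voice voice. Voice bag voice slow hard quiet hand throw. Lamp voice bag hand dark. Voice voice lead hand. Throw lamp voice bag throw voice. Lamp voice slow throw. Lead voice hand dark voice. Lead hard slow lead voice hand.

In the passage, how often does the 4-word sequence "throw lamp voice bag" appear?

Scanning the 53 overlapping 4-gram windows for "throw lamp voice bag":
  position 4–7: throw lamp voice bag
  position 26–29: throw lamp voice bag
  position 36–39: throw lamp voice bag

3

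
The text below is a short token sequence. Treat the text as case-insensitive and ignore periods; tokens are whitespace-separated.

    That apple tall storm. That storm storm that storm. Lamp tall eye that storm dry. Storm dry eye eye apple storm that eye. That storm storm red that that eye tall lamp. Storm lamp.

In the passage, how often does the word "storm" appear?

10

Scanning the 34 tokens for "storm":
  position 4: storm
  position 6: storm
  position 7: storm
  position 9: storm
  position 14: storm
  position 16: storm
  position 21: storm
  position 25: storm
  position 26: storm
  position 33: storm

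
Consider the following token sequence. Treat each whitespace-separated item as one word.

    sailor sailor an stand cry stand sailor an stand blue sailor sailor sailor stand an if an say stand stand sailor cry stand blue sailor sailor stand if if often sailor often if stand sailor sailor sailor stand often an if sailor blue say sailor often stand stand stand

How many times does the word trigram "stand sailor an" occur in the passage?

1

Scanning the 47 overlapping trigram windows for "stand sailor an":
  position 6–8: stand sailor an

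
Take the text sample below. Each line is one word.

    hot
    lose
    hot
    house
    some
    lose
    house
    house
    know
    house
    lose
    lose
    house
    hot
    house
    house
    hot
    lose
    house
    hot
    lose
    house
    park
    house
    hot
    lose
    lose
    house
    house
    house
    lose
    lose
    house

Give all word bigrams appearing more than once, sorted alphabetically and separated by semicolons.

hot house; hot lose; house hot; house house; house lose; lose house; lose lose

Bigram counts meeting the condition (more than once):
  hot house: 2
  hot lose: 4
  house hot: 4
  house house: 4
  house lose: 2
  lose house: 6
  lose lose: 3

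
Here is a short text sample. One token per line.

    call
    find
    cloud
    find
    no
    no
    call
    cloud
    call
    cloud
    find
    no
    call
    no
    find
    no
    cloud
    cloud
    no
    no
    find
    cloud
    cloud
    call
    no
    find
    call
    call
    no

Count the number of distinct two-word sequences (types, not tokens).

29 tokens → 28 bigram windows in total.
Repeated bigrams (each contributes count−1 duplicates):
  call no: 3
  find no: 3
  no find: 3
  call cloud: 2
  cloud call: 2
  cloud cloud: 2
  cloud find: 2
  find cloud: 2
  … (2 more repeated)
13 duplicate windows → 28 − 13 = 15 distinct.

15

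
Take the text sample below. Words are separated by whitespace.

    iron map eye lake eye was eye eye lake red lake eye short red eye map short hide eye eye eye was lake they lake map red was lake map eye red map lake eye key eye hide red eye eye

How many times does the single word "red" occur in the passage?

5

Scanning the 41 tokens for "red":
  position 10: red
  position 14: red
  position 27: red
  position 32: red
  position 39: red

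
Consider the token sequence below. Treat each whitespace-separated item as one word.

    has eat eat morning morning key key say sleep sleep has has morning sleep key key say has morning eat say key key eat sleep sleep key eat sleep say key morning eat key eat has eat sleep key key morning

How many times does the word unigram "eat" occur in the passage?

8

Scanning the 41 tokens for "eat":
  position 2: eat
  position 3: eat
  position 20: eat
  position 24: eat
  position 28: eat
  position 33: eat
  position 35: eat
  position 37: eat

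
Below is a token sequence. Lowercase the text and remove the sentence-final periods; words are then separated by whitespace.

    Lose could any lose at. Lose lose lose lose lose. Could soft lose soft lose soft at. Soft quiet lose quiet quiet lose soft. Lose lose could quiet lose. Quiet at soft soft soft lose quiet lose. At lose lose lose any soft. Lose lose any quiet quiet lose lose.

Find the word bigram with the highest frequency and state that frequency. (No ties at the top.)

"lose lose", 9 times

Bigram frequencies (highest first):
  lose lose: 9
  soft lose: 5
  quiet lose: 5
  lose could: 3
  lose soft: 3
  lose quiet: 3
  … (15 more, each ≤ 2)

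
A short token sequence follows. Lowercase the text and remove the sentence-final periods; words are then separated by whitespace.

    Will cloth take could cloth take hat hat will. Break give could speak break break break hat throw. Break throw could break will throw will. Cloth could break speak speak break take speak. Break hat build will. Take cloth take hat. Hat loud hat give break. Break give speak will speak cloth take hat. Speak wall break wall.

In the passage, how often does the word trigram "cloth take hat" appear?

3

Scanning the 56 overlapping trigram windows for "cloth take hat":
  position 5–7: cloth take hat
  position 39–41: cloth take hat
  position 52–54: cloth take hat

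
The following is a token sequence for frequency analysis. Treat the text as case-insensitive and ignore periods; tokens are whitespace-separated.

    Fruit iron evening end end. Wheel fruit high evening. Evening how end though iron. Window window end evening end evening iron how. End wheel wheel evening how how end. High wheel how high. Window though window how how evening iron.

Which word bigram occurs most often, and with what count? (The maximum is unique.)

"how end", 3 times

Bigram frequencies (highest first):
  how end: 3
  evening end: 2
  end wheel: 2
  evening how: 2
  end evening: 2
  evening iron: 2
  … (25 more, each ≤ 2)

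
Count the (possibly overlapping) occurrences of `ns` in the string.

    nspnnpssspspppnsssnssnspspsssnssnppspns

Sliding a length-2 window over the 39 characters (38 positions):
  position 1–2: ns
  position 15–16: ns
  position 19–20: ns
  position 22–23: ns
  position 30–31: ns
  position 38–39: ns

6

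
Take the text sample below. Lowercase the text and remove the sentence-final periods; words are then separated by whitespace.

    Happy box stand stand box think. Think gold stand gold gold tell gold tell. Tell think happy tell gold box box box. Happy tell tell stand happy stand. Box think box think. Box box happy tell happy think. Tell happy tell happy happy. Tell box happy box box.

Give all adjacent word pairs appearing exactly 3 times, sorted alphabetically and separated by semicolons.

Bigram counts meeting the condition (exactly 3 times):
  box happy: 3
  box think: 3
  tell happy: 3

box happy; box think; tell happy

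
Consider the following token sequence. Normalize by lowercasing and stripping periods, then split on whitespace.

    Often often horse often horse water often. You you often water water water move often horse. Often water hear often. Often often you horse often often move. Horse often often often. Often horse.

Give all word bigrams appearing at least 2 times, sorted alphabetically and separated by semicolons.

horse often; often horse; often often; often water; often you; water water

Bigram counts meeting the condition (at least 2 times):
  horse often: 4
  often horse: 4
  often often: 7
  often water: 2
  often you: 2
  water water: 2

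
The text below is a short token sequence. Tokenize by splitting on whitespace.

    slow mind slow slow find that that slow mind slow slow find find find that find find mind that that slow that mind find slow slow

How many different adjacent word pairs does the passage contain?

26 tokens → 25 bigram windows in total.
Repeated bigrams (each contributes count−1 duplicates):
  find find: 3
  slow slow: 3
  find that: 2
  mind slow: 2
  slow find: 2
  slow mind: 2
  that slow: 2
  that that: 2
10 duplicate windows → 25 − 10 = 15 distinct.

15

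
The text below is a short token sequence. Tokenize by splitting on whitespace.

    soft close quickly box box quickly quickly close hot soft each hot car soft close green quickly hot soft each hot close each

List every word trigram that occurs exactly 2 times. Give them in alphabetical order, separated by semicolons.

hot soft each; soft each hot

Trigram counts meeting the condition (exactly 2 times):
  hot soft each: 2
  soft each hot: 2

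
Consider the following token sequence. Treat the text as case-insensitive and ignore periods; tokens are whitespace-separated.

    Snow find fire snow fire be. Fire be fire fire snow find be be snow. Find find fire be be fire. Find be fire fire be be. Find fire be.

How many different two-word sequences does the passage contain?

13

30 tokens → 29 bigram windows in total.
Repeated bigrams (each contributes count−1 duplicates):
  fire be: 5
  be fire: 4
  be be: 3
  find fire: 3
  snow find: 3
  find be: 2
  fire fire: 2
  fire snow: 2
16 duplicate windows → 29 − 16 = 13 distinct.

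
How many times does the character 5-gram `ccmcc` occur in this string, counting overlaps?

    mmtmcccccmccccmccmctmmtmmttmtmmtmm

Sliding a length-5 window over the 34 characters (30 positions):
  position 8–12: ccmcc
  position 13–17: ccmcc

2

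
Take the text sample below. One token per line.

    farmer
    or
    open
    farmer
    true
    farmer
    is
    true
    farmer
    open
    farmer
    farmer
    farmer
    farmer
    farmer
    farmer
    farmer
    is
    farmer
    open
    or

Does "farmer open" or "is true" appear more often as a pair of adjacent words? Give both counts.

"farmer open": 2 occurrences
"is true": 1 occurrence

"farmer open" (2 vs 1)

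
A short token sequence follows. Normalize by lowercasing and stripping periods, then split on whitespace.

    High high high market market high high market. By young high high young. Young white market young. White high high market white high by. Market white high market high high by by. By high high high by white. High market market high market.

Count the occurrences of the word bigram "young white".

2

Scanning the 42 overlapping bigram windows for "young white":
  position 14–15: young white
  position 17–18: young white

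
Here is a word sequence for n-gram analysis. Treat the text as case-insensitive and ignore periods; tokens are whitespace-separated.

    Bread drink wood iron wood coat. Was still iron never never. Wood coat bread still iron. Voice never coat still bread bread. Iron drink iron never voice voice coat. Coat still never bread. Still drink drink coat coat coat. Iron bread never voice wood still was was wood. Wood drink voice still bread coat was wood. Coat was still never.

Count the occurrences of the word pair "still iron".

2

Scanning the 59 overlapping bigram windows for "still iron":
  position 8–9: still iron
  position 15–16: still iron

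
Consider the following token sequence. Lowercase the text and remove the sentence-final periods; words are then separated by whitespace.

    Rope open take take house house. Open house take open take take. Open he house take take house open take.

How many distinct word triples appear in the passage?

20 tokens → 18 trigram windows in total.
Repeated trigrams (each contributes count−1 duplicates):
  open take take: 2
  take take house: 2
2 duplicate windows → 18 − 2 = 16 distinct.

16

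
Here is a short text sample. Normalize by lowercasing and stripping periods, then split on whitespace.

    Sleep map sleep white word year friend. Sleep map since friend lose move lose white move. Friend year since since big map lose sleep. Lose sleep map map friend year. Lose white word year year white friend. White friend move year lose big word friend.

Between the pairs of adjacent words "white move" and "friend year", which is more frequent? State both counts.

"white move": 1 occurrence
"friend year": 2 occurrences

"friend year" (2 vs 1)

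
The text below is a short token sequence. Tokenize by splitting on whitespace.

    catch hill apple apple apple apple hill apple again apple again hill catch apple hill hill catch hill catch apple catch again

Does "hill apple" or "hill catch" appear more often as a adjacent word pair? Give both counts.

"hill catch" (3 vs 2)

"hill apple": 2 occurrences
"hill catch": 3 occurrences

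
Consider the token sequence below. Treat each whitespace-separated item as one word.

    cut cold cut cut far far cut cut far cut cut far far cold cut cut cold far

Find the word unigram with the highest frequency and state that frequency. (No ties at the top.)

Unigram frequencies (highest first):
  cut: 9
  far: 6
  cold: 3

"cut", 9 times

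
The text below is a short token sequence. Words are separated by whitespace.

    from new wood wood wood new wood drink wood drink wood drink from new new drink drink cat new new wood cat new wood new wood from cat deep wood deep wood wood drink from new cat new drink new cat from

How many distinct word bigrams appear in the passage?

21

42 tokens → 41 bigram windows in total.
Repeated bigrams (each contributes count−1 duplicates):
  new wood: 5
  wood drink: 4
  cat new: 3
  from new: 3
  wood wood: 3
  deep wood: 2
  drink from: 2
  drink wood: 2
  … (4 more repeated)
20 duplicate windows → 41 − 20 = 21 distinct.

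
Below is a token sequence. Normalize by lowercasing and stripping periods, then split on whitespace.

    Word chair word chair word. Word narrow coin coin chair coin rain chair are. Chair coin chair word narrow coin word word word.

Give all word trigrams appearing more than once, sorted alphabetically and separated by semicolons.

Trigram counts meeting the condition (more than once):
  word chair word: 2
  word narrow coin: 2

word chair word; word narrow coin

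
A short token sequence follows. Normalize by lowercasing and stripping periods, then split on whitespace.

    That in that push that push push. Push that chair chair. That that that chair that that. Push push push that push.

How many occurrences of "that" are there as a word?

10

Scanning the 22 tokens for "that":
  position 1: that
  position 3: that
  position 5: that
  position 9: that
  position 12: that
  position 13: that
  position 14: that
  position 16: that
  position 17: that
  position 21: that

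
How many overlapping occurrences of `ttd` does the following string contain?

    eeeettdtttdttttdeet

Sliding a length-3 window over the 19 characters (17 positions):
  position 5–7: ttd
  position 9–11: ttd
  position 14–16: ttd

3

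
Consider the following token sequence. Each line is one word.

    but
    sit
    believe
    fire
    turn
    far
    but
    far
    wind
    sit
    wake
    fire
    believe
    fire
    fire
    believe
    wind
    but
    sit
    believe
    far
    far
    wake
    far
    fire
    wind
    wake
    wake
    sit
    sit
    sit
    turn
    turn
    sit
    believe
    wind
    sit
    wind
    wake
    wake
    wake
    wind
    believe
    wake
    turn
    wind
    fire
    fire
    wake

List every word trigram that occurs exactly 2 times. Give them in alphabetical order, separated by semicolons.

Trigram counts meeting the condition (exactly 2 times):
  but sit believe: 2
  wind wake wake: 2

but sit believe; wind wake wake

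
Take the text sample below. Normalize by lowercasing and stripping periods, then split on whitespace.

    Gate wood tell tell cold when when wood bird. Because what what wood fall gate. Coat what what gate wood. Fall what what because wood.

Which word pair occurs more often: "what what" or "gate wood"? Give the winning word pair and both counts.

"what what": 3 occurrences
"gate wood": 2 occurrences

"what what" (3 vs 2)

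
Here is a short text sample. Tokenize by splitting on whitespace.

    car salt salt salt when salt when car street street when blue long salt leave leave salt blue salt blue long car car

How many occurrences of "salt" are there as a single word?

Scanning the 23 tokens for "salt":
  position 2: salt
  position 3: salt
  position 4: salt
  position 6: salt
  position 14: salt
  position 17: salt
  position 19: salt

7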